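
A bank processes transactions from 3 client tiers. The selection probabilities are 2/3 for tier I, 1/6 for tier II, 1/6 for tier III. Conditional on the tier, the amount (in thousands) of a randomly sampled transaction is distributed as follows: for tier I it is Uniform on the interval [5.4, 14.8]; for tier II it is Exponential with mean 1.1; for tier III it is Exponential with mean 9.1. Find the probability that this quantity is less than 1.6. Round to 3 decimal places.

0.155

Conditional on each tier, P(X < 1.6): I: 0; II: 0.766494; III: 0.161235.
By total probability, P(X < 1.6) = 0.666667·0 + 0.166667·0.766494 + 0.166667·0.161235 = 0.154621.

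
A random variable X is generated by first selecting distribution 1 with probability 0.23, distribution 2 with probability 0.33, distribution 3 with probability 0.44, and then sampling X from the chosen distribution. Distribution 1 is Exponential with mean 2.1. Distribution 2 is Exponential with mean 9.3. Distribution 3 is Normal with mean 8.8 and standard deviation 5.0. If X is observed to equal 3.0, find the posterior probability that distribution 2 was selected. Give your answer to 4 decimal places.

0.3679

Likelihoods f(3.0 | ·): 1: 0.11412; 2: 0.0778793; 3: 0.0407143.
Posterior ∝ prior × likelihood. Numerator for 2: 0.33·0.0778793 = 0.0257002.
Normalizing constant: 0.23·0.11412 + 0.33·0.0778793 + 0.44·0.0407143 = 0.0698619.
P(2 | observation) = 0.0257002 / 0.0698619 = 0.367871.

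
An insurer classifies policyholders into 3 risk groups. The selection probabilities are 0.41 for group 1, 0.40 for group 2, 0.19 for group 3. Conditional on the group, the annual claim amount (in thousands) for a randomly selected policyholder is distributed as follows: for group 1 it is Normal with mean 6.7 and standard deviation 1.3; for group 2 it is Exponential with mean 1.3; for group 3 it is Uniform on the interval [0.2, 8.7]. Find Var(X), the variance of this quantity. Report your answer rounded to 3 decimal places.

8.444

Per component, 1: μ=6.7, E[X²]=46.58; 2: μ=1.3, E[X²]=3.38; 3: μ=4.45, E[X²]=25.8233.
E[X] = 0.41·6.7 + 0.4·1.3 + 0.19·4.45 = 4.1125.
E[X²] = 0.41·46.58 + 0.4·3.38 + 0.19·25.8233 = 25.3562.
Var(X) = E[X²] − (E[X])² = 25.3562 − 16.9127 = 8.44358.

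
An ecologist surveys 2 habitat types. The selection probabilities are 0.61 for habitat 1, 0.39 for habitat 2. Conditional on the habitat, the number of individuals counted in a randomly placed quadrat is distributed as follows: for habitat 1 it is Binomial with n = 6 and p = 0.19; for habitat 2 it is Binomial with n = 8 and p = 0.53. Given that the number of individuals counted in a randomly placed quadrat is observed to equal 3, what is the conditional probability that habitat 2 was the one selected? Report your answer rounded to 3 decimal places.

0.626

Likelihoods P(X=3 | ·): 1: 0.0729031; 2: 0.191208.
Posterior ∝ prior × likelihood. Numerator for 2: 0.39·0.191208 = 0.0745709.
Normalizing constant: 0.61·0.0729031 + 0.39·0.191208 = 0.119042.
P(2 | observation) = 0.0745709 / 0.119042 = 0.626426.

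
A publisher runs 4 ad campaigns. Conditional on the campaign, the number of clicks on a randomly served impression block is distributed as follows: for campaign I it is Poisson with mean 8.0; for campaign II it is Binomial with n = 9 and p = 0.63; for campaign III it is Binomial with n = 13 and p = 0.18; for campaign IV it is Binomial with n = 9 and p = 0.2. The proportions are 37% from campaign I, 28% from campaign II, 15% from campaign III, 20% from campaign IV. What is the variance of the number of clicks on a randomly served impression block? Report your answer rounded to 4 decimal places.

Per component, I: μ=8, E[X²]=72; II: μ=5.67, E[X²]=34.2468; III: μ=2.34, E[X²]=7.3944; IV: μ=1.8, E[X²]=4.68.
E[X] = 0.37·8 + 0.28·5.67 + 0.15·2.34 + 0.2·1.8 = 5.2586.
E[X²] = 0.37·72 + 0.28·34.2468 + 0.15·7.3944 + 0.2·4.68 = 38.2743.
Var(X) = E[X²] − (E[X])² = 38.2743 − 27.6529 = 10.6214.

10.6214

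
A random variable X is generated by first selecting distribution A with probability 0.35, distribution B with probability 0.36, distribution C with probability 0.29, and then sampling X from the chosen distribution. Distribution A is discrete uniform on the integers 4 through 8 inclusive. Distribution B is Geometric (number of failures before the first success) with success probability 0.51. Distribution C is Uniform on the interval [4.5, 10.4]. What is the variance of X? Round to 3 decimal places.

Per component, A: μ=6, E[X²]=38; B: μ=0.960784, E[X²]=2.807; C: μ=7.45, E[X²]=58.4033.
E[X] = 0.35·6 + 0.36·0.960784 + 0.29·7.45 = 4.60638.
E[X²] = 0.35·38 + 0.36·2.807 + 0.29·58.4033 = 31.2475.
Var(X) = E[X²] − (E[X])² = 31.2475 − 21.2188 = 10.0287.

10.029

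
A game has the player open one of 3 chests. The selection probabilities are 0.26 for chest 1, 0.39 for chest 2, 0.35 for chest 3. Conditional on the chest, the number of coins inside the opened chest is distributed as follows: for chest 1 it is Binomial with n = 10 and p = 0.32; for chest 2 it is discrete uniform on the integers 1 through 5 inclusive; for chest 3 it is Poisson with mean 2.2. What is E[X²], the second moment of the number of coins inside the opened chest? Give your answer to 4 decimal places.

For each component E[X²] = Var + (mean)², giving 1: 12.416; 2: 11; 3: 7.04.
Overall E[X²] = 0.26·12.416 + 0.39·11 + 0.35·7.04 = 9.98216.

9.9822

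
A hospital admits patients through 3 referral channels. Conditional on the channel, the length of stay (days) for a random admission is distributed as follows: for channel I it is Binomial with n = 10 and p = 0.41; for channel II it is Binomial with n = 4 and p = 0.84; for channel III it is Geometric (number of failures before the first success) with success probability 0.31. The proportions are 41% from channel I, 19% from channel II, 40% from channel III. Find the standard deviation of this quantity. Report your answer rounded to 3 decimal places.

2.164

Per component, I: μ=4.1, E[X²]=19.229; II: μ=3.36, E[X²]=11.8272; III: μ=2.22581, E[X²]=12.1342.
E[X] = 0.41·4.1 + 0.19·3.36 + 0.4·2.22581 = 3.20972.
E[X²] = 0.41·19.229 + 0.19·11.8272 + 0.4·12.1342 = 14.9848.
Var(X) = E[X²] − (E[X])² = 14.9848 − 10.3023 = 4.68243.
SD(X) = √4.68243 = 2.16389.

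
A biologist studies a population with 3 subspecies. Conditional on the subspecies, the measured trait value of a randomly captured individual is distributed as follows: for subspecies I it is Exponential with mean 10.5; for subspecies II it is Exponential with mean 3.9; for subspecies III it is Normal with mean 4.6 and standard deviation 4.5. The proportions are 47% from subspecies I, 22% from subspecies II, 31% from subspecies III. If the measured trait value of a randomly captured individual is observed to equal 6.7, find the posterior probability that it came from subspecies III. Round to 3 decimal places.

Likelihoods f(6.7 | ·): I: 0.0503141; II: 0.0460087; III: 0.0795074.
Posterior ∝ prior × likelihood. Numerator for III: 0.31·0.0795074 = 0.0246473.
Normalizing constant: 0.47·0.0503141 + 0.22·0.0460087 + 0.31·0.0795074 = 0.0584168.
P(III | observation) = 0.0246473 / 0.0584168 = 0.421921.

0.422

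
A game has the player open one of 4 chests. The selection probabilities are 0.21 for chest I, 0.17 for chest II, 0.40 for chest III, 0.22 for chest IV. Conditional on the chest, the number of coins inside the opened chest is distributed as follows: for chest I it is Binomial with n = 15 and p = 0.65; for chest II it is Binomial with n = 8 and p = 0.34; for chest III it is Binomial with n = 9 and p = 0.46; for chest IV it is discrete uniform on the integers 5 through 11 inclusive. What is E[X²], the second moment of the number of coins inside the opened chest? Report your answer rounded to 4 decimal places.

For each component E[X²] = Var + (mean)², giving I: 98.475; II: 9.1936; III: 19.3752; IV: 68.
Overall E[X²] = 0.21·98.475 + 0.17·9.1936 + 0.4·19.3752 + 0.22·68 = 44.9527.

44.9527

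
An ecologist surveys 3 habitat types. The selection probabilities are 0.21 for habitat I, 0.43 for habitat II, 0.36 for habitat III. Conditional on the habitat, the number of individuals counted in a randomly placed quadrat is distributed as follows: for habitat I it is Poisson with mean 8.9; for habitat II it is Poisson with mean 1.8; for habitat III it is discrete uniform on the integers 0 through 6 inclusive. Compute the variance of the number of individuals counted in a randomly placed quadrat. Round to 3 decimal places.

Per component, I: μ=8.9, E[X²]=88.11; II: μ=1.8, E[X²]=5.04; III: μ=3, E[X²]=13.
E[X] = 0.21·8.9 + 0.43·1.8 + 0.36·3 = 3.723.
E[X²] = 0.21·88.11 + 0.43·5.04 + 0.36·13 = 25.3503.
Var(X) = E[X²] − (E[X])² = 25.3503 − 13.8607 = 11.4896.

11.490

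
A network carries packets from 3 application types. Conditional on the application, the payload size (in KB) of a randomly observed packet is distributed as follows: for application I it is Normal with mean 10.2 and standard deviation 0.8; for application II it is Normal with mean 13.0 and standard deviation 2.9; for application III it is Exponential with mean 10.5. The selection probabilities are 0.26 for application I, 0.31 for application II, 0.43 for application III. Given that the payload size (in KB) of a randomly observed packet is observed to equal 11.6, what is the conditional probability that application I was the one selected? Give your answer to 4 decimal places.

Likelihoods f(11.6 | ·): I: 0.107847; II: 0.122435; III: 0.0315514.
Posterior ∝ prior × likelihood. Numerator for I: 0.26·0.107847 = 0.0280401.
Normalizing constant: 0.26·0.107847 + 0.31·0.122435 + 0.43·0.0315514 = 0.079562.
P(I | observation) = 0.0280401 / 0.079562 = 0.352431.

0.3524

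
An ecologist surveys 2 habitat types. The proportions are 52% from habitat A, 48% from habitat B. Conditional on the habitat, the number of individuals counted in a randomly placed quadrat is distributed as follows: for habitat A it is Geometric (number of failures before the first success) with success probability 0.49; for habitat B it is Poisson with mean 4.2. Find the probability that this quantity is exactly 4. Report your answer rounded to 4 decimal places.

0.1106

Conditional on each habitat, P(X = 4): A: 0.0331495; B: 0.194424.
By total probability, P(X = 4) = 0.52·0.0331495 + 0.48·0.194424 = 0.110561.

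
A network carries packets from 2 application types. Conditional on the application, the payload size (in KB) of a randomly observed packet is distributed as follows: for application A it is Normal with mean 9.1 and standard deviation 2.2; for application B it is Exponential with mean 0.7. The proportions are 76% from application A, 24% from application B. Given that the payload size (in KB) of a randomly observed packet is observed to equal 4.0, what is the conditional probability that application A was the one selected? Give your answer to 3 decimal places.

Likelihoods f(4.0 | ·): A: 0.0123465; B: 0.00471215.
Posterior ∝ prior × likelihood. Numerator for A: 0.76·0.0123465 = 0.00938337.
Normalizing constant: 0.76·0.0123465 + 0.24·0.00471215 = 0.0105143.
P(A | observation) = 0.00938337 / 0.0105143 = 0.89244.

0.892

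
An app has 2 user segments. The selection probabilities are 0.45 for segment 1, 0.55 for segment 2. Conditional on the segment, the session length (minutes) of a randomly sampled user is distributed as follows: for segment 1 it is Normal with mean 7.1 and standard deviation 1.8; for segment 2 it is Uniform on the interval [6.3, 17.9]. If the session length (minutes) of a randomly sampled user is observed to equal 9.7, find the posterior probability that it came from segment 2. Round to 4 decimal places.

0.5743

Likelihoods f(9.7 | ·): 1: 0.0780867; 2: 0.0862069.
Posterior ∝ prior × likelihood. Numerator for 2: 0.55·0.0862069 = 0.0474138.
Normalizing constant: 0.45·0.0780867 + 0.55·0.0862069 = 0.0825528.
P(2 | observation) = 0.0474138 / 0.0825528 = 0.574345.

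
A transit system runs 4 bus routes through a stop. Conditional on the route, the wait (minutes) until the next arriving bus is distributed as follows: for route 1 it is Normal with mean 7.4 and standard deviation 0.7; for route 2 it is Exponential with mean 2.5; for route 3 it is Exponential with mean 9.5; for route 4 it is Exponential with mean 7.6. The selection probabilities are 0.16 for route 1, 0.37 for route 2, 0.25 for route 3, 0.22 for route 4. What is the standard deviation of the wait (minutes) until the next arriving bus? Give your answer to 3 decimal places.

6.790

Per component, 1: μ=7.4, E[X²]=55.25; 2: μ=2.5, E[X²]=12.5; 3: μ=9.5, E[X²]=180.5; 4: μ=7.6, E[X²]=115.52.
E[X] = 0.16·7.4 + 0.37·2.5 + 0.25·9.5 + 0.22·7.6 = 6.156.
E[X²] = 0.16·55.25 + 0.37·12.5 + 0.25·180.5 + 0.22·115.52 = 84.0044.
Var(X) = E[X²] − (E[X])² = 84.0044 − 37.8963 = 46.1081.
SD(X) = √46.1081 = 6.79029.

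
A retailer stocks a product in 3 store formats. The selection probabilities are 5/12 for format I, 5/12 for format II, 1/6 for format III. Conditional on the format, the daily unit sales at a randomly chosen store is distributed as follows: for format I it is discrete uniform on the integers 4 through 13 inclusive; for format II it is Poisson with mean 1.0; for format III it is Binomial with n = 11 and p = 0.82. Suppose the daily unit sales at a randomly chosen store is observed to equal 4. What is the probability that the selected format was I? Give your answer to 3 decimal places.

0.864

Likelihoods P(X=4 | ·): I: 0.1; II: 0.0153283; III: 0.000913433.
Posterior ∝ prior × likelihood. Numerator for I: 0.416667·0.1 = 0.0416667.
Normalizing constant: 0.416667·0.1 + 0.416667·0.0153283 + 0.166667·0.000913433 = 0.0482057.
P(I | observation) = 0.0416667 / 0.0482057 = 0.864351.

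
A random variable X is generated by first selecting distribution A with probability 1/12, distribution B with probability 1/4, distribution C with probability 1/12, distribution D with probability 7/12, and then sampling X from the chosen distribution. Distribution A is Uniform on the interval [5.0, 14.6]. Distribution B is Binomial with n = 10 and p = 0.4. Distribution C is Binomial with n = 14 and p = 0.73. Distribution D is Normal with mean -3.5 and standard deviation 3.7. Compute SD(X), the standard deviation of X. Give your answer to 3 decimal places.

Per component, A: μ=9.8, E[X²]=103.72; B: μ=4, E[X²]=18.4; C: μ=10.22, E[X²]=107.208; D: μ=-3.5, E[X²]=25.94.
E[X] = 0.0833333·9.8 + 0.25·4 + 0.0833333·10.22 + 0.583333·-3.5 = 0.626667.
E[X²] = 0.0833333·103.72 + 0.25·18.4 + 0.0833333·107.208 + 0.583333·25.94 = 37.309.
Var(X) = E[X²] − (E[X])² = 37.309 − 0.392711 = 36.9163.
SD(X) = √36.9163 = 6.07588.

6.076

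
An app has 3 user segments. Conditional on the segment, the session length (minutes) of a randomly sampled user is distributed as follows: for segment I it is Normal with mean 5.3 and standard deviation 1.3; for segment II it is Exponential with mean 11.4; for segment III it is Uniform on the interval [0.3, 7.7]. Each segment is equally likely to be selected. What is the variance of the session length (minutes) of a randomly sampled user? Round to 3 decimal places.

55.811

Per component, I: μ=5.3, E[X²]=29.78; II: μ=11.4, E[X²]=259.92; III: μ=4, E[X²]=20.5633.
E[X] = 0.333333·5.3 + 0.333333·11.4 + 0.333333·4 = 6.9.
E[X²] = 0.333333·29.78 + 0.333333·259.92 + 0.333333·20.5633 = 103.421.
Var(X) = E[X²] − (E[X])² = 103.421 − 47.61 = 55.8111.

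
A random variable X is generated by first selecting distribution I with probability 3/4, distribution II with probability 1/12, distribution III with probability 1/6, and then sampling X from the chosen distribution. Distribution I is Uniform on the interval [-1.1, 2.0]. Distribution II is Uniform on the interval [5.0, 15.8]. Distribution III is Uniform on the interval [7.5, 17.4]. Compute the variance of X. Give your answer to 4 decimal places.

Per component, I: μ=0.45, E[X²]=1.00333; II: μ=10.4, E[X²]=117.88; III: μ=12.45, E[X²]=163.17.
E[X] = 0.75·0.45 + 0.0833333·10.4 + 0.166667·12.45 = 3.27917.
E[X²] = 0.75·1.00333 + 0.0833333·117.88 + 0.166667·163.17 = 37.7708.
Var(X) = E[X²] − (E[X])² = 37.7708 − 10.7529 = 27.0179.

27.0179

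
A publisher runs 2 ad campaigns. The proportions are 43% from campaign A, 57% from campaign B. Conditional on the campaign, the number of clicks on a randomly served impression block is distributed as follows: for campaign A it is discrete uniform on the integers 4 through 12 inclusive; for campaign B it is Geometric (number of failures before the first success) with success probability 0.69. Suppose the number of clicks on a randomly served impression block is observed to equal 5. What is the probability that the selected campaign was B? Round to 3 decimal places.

0.023

Likelihoods P(X=5 | ·): A: 0.111111; B: 0.00197541.
Posterior ∝ prior × likelihood. Numerator for B: 0.57·0.00197541 = 0.00112598.
Normalizing constant: 0.43·0.111111 + 0.57·0.00197541 = 0.0489038.
P(B | observation) = 0.00112598 / 0.0489038 = 0.0230245.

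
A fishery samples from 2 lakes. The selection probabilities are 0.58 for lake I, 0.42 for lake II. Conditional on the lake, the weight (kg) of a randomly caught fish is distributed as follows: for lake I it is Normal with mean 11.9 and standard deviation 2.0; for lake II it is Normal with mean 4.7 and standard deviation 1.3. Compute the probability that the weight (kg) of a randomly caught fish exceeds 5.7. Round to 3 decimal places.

Conditional on each lake, P(X > 5.7): I: 0.999032; II: 0.220878.
By total probability, P(X > 5.7) = 0.58·0.999032 + 0.42·0.220878 = 0.672208.

0.672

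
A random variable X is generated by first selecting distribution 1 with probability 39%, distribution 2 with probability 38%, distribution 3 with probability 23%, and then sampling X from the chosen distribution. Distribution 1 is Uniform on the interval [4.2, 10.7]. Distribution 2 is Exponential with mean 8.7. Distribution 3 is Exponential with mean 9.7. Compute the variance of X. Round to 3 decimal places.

52.549

Per component, 1: μ=7.45, E[X²]=59.0233; 2: μ=8.7, E[X²]=151.38; 3: μ=9.7, E[X²]=188.18.
E[X] = 0.39·7.45 + 0.38·8.7 + 0.23·9.7 = 8.4425.
E[X²] = 0.39·59.0233 + 0.38·151.38 + 0.23·188.18 = 123.825.
Var(X) = E[X²] − (E[X])² = 123.825 − 71.2758 = 52.5491.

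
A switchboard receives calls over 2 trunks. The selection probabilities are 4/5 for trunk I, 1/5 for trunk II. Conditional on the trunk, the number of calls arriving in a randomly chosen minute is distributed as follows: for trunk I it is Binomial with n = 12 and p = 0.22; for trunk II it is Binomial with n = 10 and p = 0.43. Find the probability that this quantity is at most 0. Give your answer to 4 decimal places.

0.0413

Conditional on each trunk, P(X ≤ 0): I: 0.0507149; II: 0.00362033.
By total probability, P(X ≤ 0) = 0.8·0.0507149 + 0.2·0.00362033 = 0.041296.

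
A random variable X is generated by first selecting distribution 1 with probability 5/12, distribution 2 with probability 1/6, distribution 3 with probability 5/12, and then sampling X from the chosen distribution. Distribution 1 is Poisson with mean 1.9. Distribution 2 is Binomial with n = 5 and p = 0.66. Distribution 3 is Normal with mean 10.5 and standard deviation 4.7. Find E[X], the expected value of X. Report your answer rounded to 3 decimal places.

Component means — 1: 1.9; 2: 3.3; 3: 10.5.
E[X] = 0.416667·1.9 + 0.166667·3.3 + 0.416667·10.5 = 5.71667.

5.717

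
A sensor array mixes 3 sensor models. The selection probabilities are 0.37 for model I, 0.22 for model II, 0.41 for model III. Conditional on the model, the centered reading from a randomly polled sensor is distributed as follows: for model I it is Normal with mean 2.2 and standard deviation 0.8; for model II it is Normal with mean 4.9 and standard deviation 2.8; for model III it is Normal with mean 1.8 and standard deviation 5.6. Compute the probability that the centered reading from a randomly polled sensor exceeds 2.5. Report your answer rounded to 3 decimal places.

0.492

Conditional on each model, P(X > 2.5): I: 0.35383; II: 0.804317; III: 0.450262.
By total probability, P(X > 2.5) = 0.37·0.35383 + 0.22·0.804317 + 0.41·0.450262 = 0.492474.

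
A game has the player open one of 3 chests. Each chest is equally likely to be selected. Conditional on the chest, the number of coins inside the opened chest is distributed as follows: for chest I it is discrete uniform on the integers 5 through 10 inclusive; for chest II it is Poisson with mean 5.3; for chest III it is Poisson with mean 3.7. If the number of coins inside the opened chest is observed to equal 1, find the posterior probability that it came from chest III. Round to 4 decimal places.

0.7757

Likelihoods P(X=1 | ·): I: 0; II: 0.0264554; III: 0.091477.
Posterior ∝ prior × likelihood. Numerator for III: 0.333333·0.091477 = 0.0304923.
Normalizing constant: 0.333333·0 + 0.333333·0.0264554 + 0.333333·0.091477 = 0.0393108.
P(III | observation) = 0.0304923 / 0.0393108 = 0.775673.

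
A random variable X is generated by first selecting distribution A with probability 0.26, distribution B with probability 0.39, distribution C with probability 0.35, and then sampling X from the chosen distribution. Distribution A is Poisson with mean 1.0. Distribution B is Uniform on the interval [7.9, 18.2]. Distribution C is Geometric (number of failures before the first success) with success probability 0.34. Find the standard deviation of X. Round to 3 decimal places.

6.112

Per component, A: μ=1, E[X²]=2; B: μ=13.05, E[X²]=179.143; C: μ=1.94118, E[X²]=9.47751.
E[X] = 0.26·1 + 0.39·13.05 + 0.35·1.94118 = 6.02891.
E[X²] = 0.26·2 + 0.39·179.143 + 0.35·9.47751 = 73.703.
Var(X) = E[X²] − (E[X])² = 73.703 − 36.3478 = 37.3553.
SD(X) = √37.3553 = 6.11189.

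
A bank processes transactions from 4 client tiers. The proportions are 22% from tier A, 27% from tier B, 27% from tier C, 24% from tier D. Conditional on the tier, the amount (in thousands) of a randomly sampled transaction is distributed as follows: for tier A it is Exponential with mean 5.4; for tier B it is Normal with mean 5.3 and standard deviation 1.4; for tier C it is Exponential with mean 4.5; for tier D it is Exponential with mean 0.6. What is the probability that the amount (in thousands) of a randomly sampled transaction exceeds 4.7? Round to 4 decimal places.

Conditional on each tier, P(X > 4.7): A: 0.418796; B: 0.665882; C: 0.351887; D: 0.000396302.
By total probability, P(X > 4.7) = 0.22·0.418796 + 0.27·0.665882 + 0.27·0.351887 + 0.24·0.000396302 = 0.367028.

0.3670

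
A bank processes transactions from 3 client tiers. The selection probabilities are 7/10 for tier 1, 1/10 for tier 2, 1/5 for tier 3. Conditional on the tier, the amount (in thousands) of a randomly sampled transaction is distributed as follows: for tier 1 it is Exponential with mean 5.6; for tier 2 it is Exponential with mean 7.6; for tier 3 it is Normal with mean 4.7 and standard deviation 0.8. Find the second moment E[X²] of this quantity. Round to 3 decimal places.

60.002

For each component E[X²] = Var + (mean)², giving 1: 62.72; 2: 115.52; 3: 22.73.
Overall E[X²] = 0.7·62.72 + 0.1·115.52 + 0.2·22.73 = 60.002.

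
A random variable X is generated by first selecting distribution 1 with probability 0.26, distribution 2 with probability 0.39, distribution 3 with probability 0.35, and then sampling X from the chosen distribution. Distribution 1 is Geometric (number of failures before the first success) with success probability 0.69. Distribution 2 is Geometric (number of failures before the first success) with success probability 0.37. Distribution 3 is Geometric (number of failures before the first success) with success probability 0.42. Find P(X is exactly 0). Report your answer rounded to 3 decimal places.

0.471

Conditional on each component, P(X = 0): 1: 0.69; 2: 0.37; 3: 0.42.
By total probability, P(X = 0) = 0.26·0.69 + 0.39·0.37 + 0.35·0.42 = 0.4707.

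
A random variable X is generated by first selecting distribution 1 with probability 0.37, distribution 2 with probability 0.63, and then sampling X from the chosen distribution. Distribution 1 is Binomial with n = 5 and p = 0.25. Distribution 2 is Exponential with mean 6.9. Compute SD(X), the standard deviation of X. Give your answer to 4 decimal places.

Per component, 1: μ=1.25, E[X²]=2.5; 2: μ=6.9, E[X²]=95.22.
E[X] = 0.37·1.25 + 0.63·6.9 = 4.8095.
E[X²] = 0.37·2.5 + 0.63·95.22 = 60.9136.
Var(X) = E[X²] − (E[X])² = 60.9136 − 23.1313 = 37.7823.
SD(X) = √37.7823 = 6.14673.

6.1467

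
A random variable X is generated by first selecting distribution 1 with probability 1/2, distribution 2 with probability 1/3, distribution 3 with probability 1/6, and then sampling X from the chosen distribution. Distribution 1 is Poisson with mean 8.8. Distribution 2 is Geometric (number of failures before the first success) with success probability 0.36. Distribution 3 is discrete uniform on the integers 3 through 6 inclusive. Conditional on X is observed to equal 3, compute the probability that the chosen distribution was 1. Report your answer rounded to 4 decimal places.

0.1048

Likelihoods P(X=3 | ·): 1: 0.0171201; 2: 0.0943718; 3: 0.25.
Posterior ∝ prior × likelihood. Numerator for 1: 0.5·0.0171201 = 0.00856003.
Normalizing constant: 0.5·0.0171201 + 0.333333·0.0943718 + 0.166667·0.25 = 0.081684.
P(1 | observation) = 0.00856003 / 0.081684 = 0.104794.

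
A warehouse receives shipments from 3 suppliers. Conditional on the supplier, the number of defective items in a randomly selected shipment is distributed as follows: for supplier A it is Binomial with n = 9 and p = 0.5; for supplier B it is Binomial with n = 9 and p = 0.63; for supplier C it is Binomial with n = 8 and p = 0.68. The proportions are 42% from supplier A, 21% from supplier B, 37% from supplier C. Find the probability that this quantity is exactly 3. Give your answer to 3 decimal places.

0.102

Conditional on each supplier, P(X = 3): A: 0.164062; B: 0.0538904; C: 0.0590833.
By total probability, P(X = 3) = 0.42·0.164062 + 0.21·0.0538904 + 0.37·0.0590833 = 0.102084.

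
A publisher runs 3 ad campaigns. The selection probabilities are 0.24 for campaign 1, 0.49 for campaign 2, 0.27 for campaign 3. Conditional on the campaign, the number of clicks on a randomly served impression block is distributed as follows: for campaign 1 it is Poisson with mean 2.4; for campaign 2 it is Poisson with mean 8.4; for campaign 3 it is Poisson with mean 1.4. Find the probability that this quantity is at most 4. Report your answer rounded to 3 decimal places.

0.522

Conditional on each campaign, P(X ≤ 4): 1: 0.904131; 2: 0.0789083; 3: 0.985747.
By total probability, P(X ≤ 4) = 0.24·0.904131 + 0.49·0.0789083 + 0.27·0.985747 = 0.521808.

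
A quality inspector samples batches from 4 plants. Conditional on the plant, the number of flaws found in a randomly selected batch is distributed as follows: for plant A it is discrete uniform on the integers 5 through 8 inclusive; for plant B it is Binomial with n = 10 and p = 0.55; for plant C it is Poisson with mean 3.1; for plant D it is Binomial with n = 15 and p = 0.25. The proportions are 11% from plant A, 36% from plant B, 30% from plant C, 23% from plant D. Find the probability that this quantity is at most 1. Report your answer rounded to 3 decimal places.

Conditional on each plant, P(X ≤ 1): A: 0; B: 0.00450225; C: 0.184702; D: 0.0801808.
By total probability, P(X ≤ 1) = 0.11·0 + 0.36·0.00450225 + 0.3·0.184702 + 0.23·0.0801808 = 0.0754729.

0.075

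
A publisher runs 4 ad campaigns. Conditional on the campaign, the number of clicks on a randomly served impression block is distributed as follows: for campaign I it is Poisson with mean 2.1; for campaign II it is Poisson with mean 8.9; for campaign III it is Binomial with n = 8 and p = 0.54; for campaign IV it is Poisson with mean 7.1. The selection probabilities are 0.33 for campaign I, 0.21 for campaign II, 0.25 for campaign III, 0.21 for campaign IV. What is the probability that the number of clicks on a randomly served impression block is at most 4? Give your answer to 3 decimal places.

Conditional on each campaign, P(X ≤ 4): I: 0.937874; II: 0.0584325; III: 0.54631; IV: 0.164063.
By total probability, P(X ≤ 4) = 0.33·0.937874 + 0.21·0.0584325 + 0.25·0.54631 + 0.21·0.164063 = 0.4928.

0.493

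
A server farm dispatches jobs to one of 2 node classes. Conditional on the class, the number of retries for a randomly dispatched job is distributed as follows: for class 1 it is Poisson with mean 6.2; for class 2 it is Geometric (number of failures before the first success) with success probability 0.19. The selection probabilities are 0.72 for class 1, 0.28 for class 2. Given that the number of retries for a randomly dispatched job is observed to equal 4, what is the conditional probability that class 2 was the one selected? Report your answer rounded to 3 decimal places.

Likelihoods P(X=4 | ·): 1: 0.124948; 2: 0.0817888.
Posterior ∝ prior × likelihood. Numerator for 2: 0.28·0.0817888 = 0.0229009.
Normalizing constant: 0.72·0.124948 + 0.28·0.0817888 = 0.112864.
P(2 | observation) = 0.0229009 / 0.112864 = 0.202908.

0.203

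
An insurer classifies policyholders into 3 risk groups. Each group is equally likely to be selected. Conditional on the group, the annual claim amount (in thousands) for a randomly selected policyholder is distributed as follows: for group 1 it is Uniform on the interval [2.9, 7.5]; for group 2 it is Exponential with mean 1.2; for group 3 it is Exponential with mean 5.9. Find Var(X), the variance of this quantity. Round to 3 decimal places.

16.958

Per component, 1: μ=5.2, E[X²]=28.8033; 2: μ=1.2, E[X²]=2.88; 3: μ=5.9, E[X²]=69.62.
E[X] = 0.333333·5.2 + 0.333333·1.2 + 0.333333·5.9 = 4.1.
E[X²] = 0.333333·28.8033 + 0.333333·2.88 + 0.333333·69.62 = 33.7678.
Var(X) = E[X²] − (E[X])² = 33.7678 − 16.81 = 16.9578.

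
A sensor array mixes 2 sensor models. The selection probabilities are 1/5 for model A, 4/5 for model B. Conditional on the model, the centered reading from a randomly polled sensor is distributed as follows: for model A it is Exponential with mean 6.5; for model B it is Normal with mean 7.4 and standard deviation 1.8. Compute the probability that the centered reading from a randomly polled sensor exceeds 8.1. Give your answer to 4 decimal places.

Conditional on each model, P(X > 8.1): A: 0.287609; B: 0.348679.
By total probability, P(X > 8.1) = 0.2·0.287609 + 0.8·0.348679 = 0.336465.

0.3365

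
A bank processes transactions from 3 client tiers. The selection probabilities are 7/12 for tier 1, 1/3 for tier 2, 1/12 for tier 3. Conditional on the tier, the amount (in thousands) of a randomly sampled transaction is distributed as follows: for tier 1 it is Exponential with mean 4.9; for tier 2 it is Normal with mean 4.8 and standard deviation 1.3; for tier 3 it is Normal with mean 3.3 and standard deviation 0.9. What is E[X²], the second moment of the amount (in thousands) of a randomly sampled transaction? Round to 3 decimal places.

37.230

For each component E[X²] = Var + (mean)², giving 1: 48.02; 2: 24.73; 3: 11.7.
Overall E[X²] = 0.583333·48.02 + 0.333333·24.73 + 0.0833333·11.7 = 37.23.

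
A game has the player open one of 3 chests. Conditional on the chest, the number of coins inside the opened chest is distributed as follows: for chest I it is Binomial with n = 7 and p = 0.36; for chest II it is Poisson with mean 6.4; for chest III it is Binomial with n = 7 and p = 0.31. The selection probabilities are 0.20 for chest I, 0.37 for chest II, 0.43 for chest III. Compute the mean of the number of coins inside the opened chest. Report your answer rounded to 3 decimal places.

3.805

Component means — I: 2.52; II: 6.4; III: 2.17.
E[X] = 0.2·2.52 + 0.37·6.4 + 0.43·2.17 = 3.8051.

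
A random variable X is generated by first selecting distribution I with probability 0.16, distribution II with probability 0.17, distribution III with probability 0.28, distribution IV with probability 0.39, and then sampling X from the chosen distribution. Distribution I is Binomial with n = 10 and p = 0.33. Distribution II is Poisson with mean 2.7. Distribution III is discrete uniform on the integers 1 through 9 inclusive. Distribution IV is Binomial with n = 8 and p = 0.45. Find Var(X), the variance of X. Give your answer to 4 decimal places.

Per component, I: μ=3.3, E[X²]=13.101; II: μ=2.7, E[X²]=9.99; III: μ=5, E[X²]=31.6667; IV: μ=3.6, E[X²]=14.94.
E[X] = 0.16·3.3 + 0.17·2.7 + 0.28·5 + 0.39·3.6 = 3.791.
E[X²] = 0.16·13.101 + 0.17·9.99 + 0.28·31.6667 + 0.39·14.94 = 18.4877.
Var(X) = E[X²] − (E[X])² = 18.4877 − 14.3717 = 4.11605.

4.1160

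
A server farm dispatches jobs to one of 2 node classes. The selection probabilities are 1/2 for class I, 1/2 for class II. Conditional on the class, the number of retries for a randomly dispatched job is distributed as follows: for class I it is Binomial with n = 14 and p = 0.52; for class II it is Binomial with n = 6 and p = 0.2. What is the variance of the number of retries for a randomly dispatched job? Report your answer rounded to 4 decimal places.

Per component, I: μ=7.28, E[X²]=56.4928; II: μ=1.2, E[X²]=2.4.
E[X] = 0.5·7.28 + 0.5·1.2 = 4.24.
E[X²] = 0.5·56.4928 + 0.5·2.4 = 29.4464.
Var(X) = E[X²] − (E[X])² = 29.4464 − 17.9776 = 11.4688.

11.4688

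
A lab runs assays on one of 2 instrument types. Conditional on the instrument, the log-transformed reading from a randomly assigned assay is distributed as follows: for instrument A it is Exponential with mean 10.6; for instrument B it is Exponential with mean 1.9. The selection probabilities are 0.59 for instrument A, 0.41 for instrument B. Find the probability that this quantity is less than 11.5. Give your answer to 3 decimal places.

0.800

Conditional on each instrument, P(X < 11.5): A: 0.662066; B: 0.997648.
By total probability, P(X < 11.5) = 0.59·0.662066 + 0.41·0.997648 = 0.799655.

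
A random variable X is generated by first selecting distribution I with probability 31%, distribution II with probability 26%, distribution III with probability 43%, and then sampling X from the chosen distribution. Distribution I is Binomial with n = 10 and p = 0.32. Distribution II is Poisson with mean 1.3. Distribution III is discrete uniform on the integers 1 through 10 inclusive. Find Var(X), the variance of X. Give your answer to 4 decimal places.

Per component, I: μ=3.2, E[X²]=12.416; II: μ=1.3, E[X²]=2.99; III: μ=5.5, E[X²]=38.5.
E[X] = 0.31·3.2 + 0.26·1.3 + 0.43·5.5 = 3.695.
E[X²] = 0.31·12.416 + 0.26·2.99 + 0.43·38.5 = 21.1814.
Var(X) = E[X²] − (E[X])² = 21.1814 − 13.653 = 7.52834.

7.5283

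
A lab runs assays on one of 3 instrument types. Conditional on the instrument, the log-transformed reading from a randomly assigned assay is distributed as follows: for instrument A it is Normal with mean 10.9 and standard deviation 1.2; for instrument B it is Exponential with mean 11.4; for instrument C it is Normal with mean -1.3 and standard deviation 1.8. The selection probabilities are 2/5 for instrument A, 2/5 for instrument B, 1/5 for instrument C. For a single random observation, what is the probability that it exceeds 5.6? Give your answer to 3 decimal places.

0.645

Conditional on each instrument, P(X > 5.6): A: 0.999995; B: 0.611875; C: 6.32092e-05.
By total probability, P(X > 5.6) = 0.4·0.999995 + 0.4·0.611875 + 0.2·6.32092e-05 = 0.64476.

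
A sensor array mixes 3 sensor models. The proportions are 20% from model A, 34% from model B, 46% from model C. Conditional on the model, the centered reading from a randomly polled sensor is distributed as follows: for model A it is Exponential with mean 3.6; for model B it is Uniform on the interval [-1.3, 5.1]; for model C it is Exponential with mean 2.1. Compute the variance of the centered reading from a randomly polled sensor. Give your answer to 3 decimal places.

6.191

Per component, A: μ=3.6, E[X²]=25.92; B: μ=1.9, E[X²]=7.02333; C: μ=2.1, E[X²]=8.82.
E[X] = 0.2·3.6 + 0.34·1.9 + 0.46·2.1 = 2.332.
E[X²] = 0.2·25.92 + 0.34·7.02333 + 0.46·8.82 = 11.6291.
Var(X) = E[X²] − (E[X])² = 11.6291 − 5.43822 = 6.19091.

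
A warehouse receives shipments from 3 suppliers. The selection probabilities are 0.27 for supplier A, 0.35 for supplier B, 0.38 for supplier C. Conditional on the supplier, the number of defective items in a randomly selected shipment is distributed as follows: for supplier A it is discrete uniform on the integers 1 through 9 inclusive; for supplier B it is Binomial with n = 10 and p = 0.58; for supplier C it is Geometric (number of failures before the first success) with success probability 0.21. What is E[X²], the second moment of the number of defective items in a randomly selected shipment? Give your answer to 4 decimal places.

For each component E[X²] = Var + (mean)², giving A: 31.6667; B: 36.076; C: 32.0658.
Overall E[X²] = 0.27·31.6667 + 0.35·36.076 + 0.38·32.0658 = 33.3616.

33.3616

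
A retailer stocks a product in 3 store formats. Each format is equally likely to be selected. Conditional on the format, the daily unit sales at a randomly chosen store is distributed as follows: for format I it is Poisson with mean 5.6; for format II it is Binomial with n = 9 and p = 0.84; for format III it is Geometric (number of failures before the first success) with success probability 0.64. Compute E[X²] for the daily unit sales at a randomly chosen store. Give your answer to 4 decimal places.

32.1728

For each component E[X²] = Var + (mean)², giving I: 36.96; II: 58.3632; III: 1.19531.
Overall E[X²] = 0.333333·36.96 + 0.333333·58.3632 + 0.333333·1.19531 = 32.1728.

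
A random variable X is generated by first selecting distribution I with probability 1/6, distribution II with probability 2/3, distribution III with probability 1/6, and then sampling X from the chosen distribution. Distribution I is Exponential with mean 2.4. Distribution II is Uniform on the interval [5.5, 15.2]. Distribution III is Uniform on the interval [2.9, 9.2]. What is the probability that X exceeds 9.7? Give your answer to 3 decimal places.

Conditional on each component, P(X > 9.7): I: 0.0175682; II: 0.56701; III: 0.
By total probability, P(X > 9.7) = 0.166667·0.0175682 + 0.666667·0.56701 + 0.166667·0 = 0.380935.

0.381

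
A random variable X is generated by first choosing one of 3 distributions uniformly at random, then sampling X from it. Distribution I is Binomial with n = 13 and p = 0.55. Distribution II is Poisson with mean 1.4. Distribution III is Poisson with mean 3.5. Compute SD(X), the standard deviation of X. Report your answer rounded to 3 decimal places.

Per component, I: μ=7.15, E[X²]=54.34; II: μ=1.4, E[X²]=3.36; III: μ=3.5, E[X²]=15.75.
E[X] = 0.333333·7.15 + 0.333333·1.4 + 0.333333·3.5 = 4.01667.
E[X²] = 0.333333·54.34 + 0.333333·3.36 + 0.333333·15.75 = 24.4833.
Var(X) = E[X²] − (E[X])² = 24.4833 − 16.1336 = 8.34972.
SD(X) = √8.34972 = 2.88959.

2.890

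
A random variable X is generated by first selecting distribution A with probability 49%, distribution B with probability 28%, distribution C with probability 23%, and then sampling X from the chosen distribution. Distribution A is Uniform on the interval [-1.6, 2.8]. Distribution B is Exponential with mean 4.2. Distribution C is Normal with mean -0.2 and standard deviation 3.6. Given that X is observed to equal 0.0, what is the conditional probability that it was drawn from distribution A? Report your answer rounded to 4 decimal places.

Likelihoods f(0.0 | ·): A: 0.227273; B: 0.238095; C: 0.110646.
Posterior ∝ prior × likelihood. Numerator for A: 0.49·0.227273 = 0.111364.
Normalizing constant: 0.49·0.227273 + 0.28·0.238095 + 0.23·0.110646 = 0.203479.
P(A | observation) = 0.111364 / 0.203479 = 0.547298.

0.5473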